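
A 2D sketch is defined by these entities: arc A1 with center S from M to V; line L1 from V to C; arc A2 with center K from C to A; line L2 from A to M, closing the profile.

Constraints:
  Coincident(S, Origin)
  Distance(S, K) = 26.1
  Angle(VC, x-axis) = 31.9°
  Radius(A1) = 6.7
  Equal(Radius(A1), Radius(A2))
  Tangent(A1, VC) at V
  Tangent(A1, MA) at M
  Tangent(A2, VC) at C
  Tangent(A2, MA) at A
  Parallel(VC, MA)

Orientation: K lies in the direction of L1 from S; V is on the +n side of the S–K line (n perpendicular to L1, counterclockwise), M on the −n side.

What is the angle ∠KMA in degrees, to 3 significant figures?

14.4°

Tangency of A1 to both parallel lines with radius 6.7 puts V and M at S ± 6.7·n: V = (-3.54, 5.69), M = (3.54, -5.69). Equal radii place C and A the same way about K: C = K + 6.7·n = (18.6, 19.5), A = K − 6.7·n = (25.7, 8.10). Then cos ∠KMA = MK·MA / (|MK||MA|), giving 14.4°.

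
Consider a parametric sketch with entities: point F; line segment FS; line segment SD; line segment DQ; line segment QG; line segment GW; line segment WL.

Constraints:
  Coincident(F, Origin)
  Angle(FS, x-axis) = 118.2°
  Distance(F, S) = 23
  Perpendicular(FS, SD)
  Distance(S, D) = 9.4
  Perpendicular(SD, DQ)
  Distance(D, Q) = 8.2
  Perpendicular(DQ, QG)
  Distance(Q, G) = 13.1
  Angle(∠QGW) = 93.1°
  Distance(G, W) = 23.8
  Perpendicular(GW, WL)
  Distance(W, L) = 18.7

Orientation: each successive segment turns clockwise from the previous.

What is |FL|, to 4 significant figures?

41.88

F is at the origin; FS runs at 118.2° with length 23.0, so S = (-10.87, 20.27). The perpendicularity gives SD at right angles to FS, so SD runs at 28.20°; with |SD| = 9.4, D = (-2.584, 24.71). SD is perpendicular to DQ, so DQ runs at -61.80°; with |DQ| = 8.2, Q = (1.291, 17.49). DQ is perpendicular to QG, so QG runs at -151.8°; with |QG| = 13.1, G = (-10.25, 11.29). ∠QGW = 93.1° gives GW at 121.3° from the x-axis; with |GW| = 23.8, W = (-22.62, 31.63). The perpendicularity gives WL at right angles to GW, so WL runs at 31.30°; with |WL| = 18.7, L = (-6.641, 41.35). Then |FL| = |L − F| = 41.88.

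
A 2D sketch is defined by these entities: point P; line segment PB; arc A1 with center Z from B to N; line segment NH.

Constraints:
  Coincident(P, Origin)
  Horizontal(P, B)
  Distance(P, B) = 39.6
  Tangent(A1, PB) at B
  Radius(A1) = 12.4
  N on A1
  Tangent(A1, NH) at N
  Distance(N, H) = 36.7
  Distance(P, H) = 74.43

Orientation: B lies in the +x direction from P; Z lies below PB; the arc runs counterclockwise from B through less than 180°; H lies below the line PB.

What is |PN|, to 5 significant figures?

37.912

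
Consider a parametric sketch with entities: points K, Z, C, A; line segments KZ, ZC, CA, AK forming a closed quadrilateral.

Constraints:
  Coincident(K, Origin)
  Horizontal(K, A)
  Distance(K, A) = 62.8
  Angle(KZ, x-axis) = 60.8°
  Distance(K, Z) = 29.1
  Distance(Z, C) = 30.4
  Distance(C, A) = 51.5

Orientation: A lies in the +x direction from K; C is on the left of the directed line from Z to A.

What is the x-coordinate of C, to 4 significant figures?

37.54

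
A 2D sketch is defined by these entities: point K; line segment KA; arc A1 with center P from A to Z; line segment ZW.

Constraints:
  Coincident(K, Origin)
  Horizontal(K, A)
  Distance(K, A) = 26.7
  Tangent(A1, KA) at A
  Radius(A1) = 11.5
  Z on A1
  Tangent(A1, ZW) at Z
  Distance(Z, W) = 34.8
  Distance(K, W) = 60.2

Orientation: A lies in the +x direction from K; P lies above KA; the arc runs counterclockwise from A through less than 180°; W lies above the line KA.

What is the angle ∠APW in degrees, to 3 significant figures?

161°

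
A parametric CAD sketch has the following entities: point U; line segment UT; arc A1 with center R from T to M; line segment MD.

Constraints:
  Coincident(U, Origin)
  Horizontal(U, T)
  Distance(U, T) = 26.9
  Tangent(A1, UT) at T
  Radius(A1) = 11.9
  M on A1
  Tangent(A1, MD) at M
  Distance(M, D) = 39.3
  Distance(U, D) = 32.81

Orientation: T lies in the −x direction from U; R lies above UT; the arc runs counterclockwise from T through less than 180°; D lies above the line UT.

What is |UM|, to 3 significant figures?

18.8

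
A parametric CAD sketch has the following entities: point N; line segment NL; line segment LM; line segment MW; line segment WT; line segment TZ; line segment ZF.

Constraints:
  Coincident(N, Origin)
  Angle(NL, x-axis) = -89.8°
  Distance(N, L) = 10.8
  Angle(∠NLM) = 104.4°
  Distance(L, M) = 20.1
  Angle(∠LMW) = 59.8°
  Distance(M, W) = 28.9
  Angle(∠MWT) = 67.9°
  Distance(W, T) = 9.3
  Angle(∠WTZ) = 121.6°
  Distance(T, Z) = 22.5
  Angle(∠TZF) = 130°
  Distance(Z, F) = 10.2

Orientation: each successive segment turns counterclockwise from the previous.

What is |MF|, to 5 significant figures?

7.2957

N is at the origin; NL runs at -89.8° with length 10.8, so L = (0.037699, -10.800). ∠NLM = 104.4° gives LM at -14.200° from the x-axis; with |LM| = 20.1, M = (19.524, -15.731). ∠LMW = 59.8° gives MW at 106.00° from the x-axis; with |MW| = 28.9, W = (11.558, 12.050). ∠MWT = 67.9° gives WT at -141.90° from the x-axis; with |WT| = 9.3, T = (4.2391, 6.3114). ∠WTZ = 121.6° gives TZ at -83.500° from the x-axis; with |TZ| = 22.5, Z = (6.7862, -16.044). ∠TZF = 130.0° gives ZF at -33.500° from the x-axis; with |ZF| = 10.2, F = (15.292, -21.674). Then |MF| = |F − M| = 7.2957.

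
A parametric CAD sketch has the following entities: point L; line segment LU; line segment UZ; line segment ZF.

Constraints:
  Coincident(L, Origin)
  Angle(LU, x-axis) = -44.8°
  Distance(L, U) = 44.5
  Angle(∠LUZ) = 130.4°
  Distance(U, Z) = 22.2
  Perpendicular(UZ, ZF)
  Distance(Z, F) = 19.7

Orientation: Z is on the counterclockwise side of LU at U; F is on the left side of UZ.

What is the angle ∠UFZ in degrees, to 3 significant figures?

48.4°

∠LUZ = 130.4°, so UZ runs at -44.8° + (180° − 130.4°) = 4.80° from the x-axis; with |UZ| = 22.2, Z = U + 22.2·(cos 4.80°, sin 4.80°) = (53.7, -29.5). UZ ⟂ ZF; with |ZF| = 19.7 on the left of UZ, F = Z + 19.7·(-0.0837, 0.996) = (52.0, -9.87). Then cos ∠UFZ = FU·FZ / (|FU||FZ|), giving 48.4°.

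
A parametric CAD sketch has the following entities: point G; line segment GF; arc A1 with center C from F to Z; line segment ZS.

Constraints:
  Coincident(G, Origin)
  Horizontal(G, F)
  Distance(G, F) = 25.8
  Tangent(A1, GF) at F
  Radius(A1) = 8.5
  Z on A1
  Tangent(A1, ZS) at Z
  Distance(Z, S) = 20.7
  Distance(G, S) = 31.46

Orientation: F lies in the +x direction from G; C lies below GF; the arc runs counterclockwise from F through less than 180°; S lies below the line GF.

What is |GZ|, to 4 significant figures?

18.87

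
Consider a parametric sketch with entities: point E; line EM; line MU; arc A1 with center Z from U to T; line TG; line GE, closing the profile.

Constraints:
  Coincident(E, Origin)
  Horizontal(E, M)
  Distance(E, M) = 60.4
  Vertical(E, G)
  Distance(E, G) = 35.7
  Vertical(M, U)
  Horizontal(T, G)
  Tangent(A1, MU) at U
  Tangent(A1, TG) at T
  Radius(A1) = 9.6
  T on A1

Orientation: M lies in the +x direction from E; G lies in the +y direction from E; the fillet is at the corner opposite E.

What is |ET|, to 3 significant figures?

62.1

E is at the origin; E and M share the same y with |EM| = 60.4 and M on the +x side, so M = (60.4, 0.00). EG is vertical with |EG| = 35.7 and G on the +y side, so G = (0.00, 35.7). The virtual corner opposite E is at (60.4, 35.7). A1 meets MU tangentially, so ZU is at right angles to MU and tangency of A1 to TG means the radius ZT is perpendicular to TG, with radius 9.6, so the center Z sits 9.6 in from both sides at Z = (50.8, 26.1). That places the tangent points at U = (60.4, 26.1) on MU and T = (50.8, 35.7) on TG. Then |ET| = |T − E| = 62.1.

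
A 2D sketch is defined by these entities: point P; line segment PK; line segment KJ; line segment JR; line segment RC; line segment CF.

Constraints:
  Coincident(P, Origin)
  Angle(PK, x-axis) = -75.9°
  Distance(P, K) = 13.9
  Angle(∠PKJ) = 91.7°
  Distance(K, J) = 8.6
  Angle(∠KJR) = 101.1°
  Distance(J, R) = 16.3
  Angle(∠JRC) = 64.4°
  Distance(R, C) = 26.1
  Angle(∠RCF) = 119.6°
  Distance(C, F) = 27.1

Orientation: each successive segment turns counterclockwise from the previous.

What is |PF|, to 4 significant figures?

36.65

P is at the origin; PK runs at -75.9° with length 13.9, so K = (3.386, -13.48). ∠PKJ = 91.7° gives KJ at 12.40° from the x-axis; with |KJ| = 8.6, J = (11.79, -11.63). ∠KJR = 101.1° gives JR at 91.30° from the x-axis; with |JR| = 16.3, R = (11.42, 4.661). ∠JRC = 64.4° gives RC at -153.1° from the x-axis; with |RC| = 26.1, C = (-11.86, -7.147). ∠RCF = 119.6° gives CF at -92.70° from the x-axis; with |CF| = 27.1, F = (-13.14, -34.22). Then |PF| = |F − P| = 36.65.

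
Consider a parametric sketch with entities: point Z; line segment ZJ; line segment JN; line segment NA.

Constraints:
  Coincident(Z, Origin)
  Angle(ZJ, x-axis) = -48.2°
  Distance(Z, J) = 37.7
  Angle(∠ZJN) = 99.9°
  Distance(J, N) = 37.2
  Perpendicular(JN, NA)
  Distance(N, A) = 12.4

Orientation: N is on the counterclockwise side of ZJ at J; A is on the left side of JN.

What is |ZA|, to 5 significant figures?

50.201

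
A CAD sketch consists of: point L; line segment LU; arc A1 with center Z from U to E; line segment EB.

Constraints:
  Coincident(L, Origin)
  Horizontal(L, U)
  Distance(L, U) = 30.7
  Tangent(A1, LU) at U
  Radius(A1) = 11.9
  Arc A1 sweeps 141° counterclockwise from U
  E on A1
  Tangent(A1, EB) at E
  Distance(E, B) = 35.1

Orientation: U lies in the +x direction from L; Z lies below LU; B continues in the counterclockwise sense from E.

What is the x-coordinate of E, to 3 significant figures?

23.2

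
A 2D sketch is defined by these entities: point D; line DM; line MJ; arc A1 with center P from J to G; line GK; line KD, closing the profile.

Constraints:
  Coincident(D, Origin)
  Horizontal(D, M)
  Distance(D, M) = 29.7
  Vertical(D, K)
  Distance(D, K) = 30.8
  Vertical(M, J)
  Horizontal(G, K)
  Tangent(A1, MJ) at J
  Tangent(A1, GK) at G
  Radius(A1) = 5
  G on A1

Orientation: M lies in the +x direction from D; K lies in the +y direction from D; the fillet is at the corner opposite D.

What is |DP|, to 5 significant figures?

35.717

D is at the origin; D and M share the same y with |DM| = 29.7 and M on the +x side, so M = (29.700, 0.0000). D and K share the same x with |DK| = 30.8 and K on the +y side, so K = (0.0000, 30.800). The virtual corner opposite D is at (29.700, 30.800). A1 meets MJ tangentially, so PJ is at right angles to MJ and tangency of A1 to GK means the radius PG is perpendicular to GK, with radius 5.0, so the center P sits 5.0 in from both sides at P = (24.700, 25.800). Then |DP| = |P − D| = 35.717.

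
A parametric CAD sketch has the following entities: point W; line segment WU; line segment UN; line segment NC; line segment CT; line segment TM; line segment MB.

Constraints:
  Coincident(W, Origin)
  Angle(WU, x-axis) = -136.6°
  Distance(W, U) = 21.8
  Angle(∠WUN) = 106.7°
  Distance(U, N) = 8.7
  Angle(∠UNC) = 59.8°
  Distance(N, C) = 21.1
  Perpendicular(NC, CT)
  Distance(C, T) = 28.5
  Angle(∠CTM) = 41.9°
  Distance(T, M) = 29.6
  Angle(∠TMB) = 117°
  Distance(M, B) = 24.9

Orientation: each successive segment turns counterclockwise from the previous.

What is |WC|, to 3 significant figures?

5.09

W is at the origin; WU runs at -136.6° with length 21.8, so U = (-15.8, -15.0). ∠WUN = 106.7° gives UN at -63.3° from the x-axis; with |UN| = 8.7, N = (-11.9, -22.8). ∠UNC = 59.8° gives NC at 56.9° from the x-axis; with |NC| = 21.1, C = (-0.408, -5.07). Then |WC| = |C − W| = 5.09.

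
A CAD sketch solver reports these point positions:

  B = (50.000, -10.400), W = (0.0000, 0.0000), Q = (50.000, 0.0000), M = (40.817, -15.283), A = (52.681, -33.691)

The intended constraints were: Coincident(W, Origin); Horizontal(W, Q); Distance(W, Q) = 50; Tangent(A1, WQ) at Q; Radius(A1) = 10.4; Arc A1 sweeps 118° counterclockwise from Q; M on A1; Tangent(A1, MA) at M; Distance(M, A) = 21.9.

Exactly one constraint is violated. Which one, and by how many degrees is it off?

Tangent(A1, MA) at M — off by 4.80°.

W = (0.00, 0.00) ✓; W.y = 0.00, Q.y = 0.00 ✓; |WQ| = 50.00 ✓; ∠(BQ, QW) = 90.00° ✓; |BQ| = 10.40 ✓; bearing(B→M) − bearing(B→Q) = 118.0° ✓; |BM| = 10.40 ✓; ∠(BM, MA) = 85.20° ✗; |MA| = 21.90 ✓.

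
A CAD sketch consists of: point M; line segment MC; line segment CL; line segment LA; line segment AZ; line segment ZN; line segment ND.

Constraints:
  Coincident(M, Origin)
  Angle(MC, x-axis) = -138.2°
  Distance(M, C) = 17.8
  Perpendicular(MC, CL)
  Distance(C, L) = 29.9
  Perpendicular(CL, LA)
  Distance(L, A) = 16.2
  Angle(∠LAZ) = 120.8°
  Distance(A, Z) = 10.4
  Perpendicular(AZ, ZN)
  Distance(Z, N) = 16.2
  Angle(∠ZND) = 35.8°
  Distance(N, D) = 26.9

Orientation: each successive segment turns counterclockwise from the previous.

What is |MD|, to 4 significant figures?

37.36

M is at the origin; MC runs at -138.2° with length 17.8, so C = (-13.27, -11.86). MC ⟂ CL, so CL runs at -48.20°; with |CL| = 29.9, L = (6.660, -34.15). CL ⟂ LA, so LA runs at 41.80°; with |LA| = 16.2, A = (18.74, -23.36). ∠LAZ = 120.8° gives AZ at 101.0° from the x-axis; with |AZ| = 10.4, Z = (16.75, -13.15). AZ is perpendicular to ZN, so ZN runs at -169.0°; with |ZN| = 16.2, N = (0.8498, -16.24). ∠ZND = 35.8° gives ND at -24.80° from the x-axis; with |ND| = 26.9, D = (25.27, -27.52). Then |MD| = |D − M| = 37.36.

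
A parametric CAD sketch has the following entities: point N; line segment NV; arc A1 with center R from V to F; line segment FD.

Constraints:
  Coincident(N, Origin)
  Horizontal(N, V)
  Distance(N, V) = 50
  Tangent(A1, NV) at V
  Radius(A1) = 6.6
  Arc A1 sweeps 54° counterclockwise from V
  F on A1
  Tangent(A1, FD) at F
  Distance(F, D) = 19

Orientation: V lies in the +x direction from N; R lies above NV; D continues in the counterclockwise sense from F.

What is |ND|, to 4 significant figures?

68.92

N is at the origin; NV is horizontal with |NV| = 50.0 and V on the +x side, so V = (50.00, 0.000). The tangent condition forces RV to be normal to NV, so R = V + (0, 6.6) = (50.00, 6.600). On A1, V sits at bearing -90° from R; a 54° counterclockwise sweep puts F at bearing -36°, so F = R + 6.6·(cos -36°, sin -36°) = (55.34, 2.721). The tangent condition forces RF to be normal to FD, so FD runs along (−sin -36°, cos -36°); with |FD| = 19.0, D = (66.51, 18.09). Then |ND| = |D − N| = 68.92.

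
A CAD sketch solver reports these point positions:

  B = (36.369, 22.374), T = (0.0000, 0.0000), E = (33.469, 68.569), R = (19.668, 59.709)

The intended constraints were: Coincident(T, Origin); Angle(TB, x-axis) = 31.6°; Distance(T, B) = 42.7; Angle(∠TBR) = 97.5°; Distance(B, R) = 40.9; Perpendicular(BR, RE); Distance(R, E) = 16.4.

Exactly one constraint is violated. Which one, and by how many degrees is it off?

Perpendicular(BR, RE) — off by 8.60°.

T = (0.00, 0.00) ✓; TB at 31.60° ✓; |TB| = 42.70 ✓; ∠TBR = 97.50° ✓; |BR| = 40.90 ✓; ∠(BR, RE) = 81.40° ✗; |RE| = 16.40 ✓.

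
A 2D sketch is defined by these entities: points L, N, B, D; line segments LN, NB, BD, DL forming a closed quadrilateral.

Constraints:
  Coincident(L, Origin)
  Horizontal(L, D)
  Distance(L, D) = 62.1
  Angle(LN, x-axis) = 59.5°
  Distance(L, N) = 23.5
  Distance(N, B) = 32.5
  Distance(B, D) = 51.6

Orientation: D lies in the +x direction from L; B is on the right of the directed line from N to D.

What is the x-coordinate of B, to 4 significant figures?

11.98

L is at the origin; L and D share the same y with |LD| = 62.1 and D in +x, so D = (62.1, 0). LN runs at 59.5° with |LN| = 23.5, so N = (11.93, 20.25). B is determined by |NB| = 32.5 and |BD| = 51.6 together: it lies at the intersection of circle(N, 32.5) and circle(D, 51.6). With |ND| = 54.10, the foot of the radical line on ND is 12.21 from N and the perpendicular offset is √(32.5² − 12.21²) = 30.12. Taking the right-of-ND solution: B = (11.98, -12.25).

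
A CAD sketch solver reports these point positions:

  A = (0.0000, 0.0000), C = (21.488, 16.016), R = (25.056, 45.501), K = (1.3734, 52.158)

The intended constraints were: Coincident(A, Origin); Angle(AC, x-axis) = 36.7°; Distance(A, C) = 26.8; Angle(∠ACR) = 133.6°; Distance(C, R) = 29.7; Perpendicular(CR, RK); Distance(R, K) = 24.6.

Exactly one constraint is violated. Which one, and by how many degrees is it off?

Perpendicular(CR, RK) — off by 8.80°.

A = (0.00, 0.00) ✓; AC at 36.70° ✓; |AC| = 26.80 ✓; ∠ACR = 133.6° ✓; |CR| = 29.70 ✓; ∠(CR, RK) = 81.20° ✗; |RK| = 24.60 ✓.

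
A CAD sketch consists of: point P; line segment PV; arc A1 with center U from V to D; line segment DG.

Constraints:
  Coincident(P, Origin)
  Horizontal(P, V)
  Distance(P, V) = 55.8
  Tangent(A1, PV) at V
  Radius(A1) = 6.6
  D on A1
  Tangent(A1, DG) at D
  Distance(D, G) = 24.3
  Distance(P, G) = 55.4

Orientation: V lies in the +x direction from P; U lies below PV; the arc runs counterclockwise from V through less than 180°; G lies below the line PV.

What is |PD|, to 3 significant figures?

49.6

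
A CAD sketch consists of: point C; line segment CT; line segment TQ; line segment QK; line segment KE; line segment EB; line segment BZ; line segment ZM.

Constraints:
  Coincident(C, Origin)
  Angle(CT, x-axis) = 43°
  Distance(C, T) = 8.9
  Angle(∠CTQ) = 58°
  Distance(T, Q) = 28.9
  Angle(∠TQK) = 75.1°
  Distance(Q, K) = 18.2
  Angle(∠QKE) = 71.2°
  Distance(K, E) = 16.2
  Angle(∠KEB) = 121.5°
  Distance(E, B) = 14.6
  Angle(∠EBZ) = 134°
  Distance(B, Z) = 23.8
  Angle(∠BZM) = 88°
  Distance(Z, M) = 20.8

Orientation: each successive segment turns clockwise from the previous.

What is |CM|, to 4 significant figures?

39.96

C is at the origin; CT runs at 43.0° with length 8.9, so T = (6.509, 6.070). ∠CTQ = 58.0° gives TQ at -79.00° from the x-axis; with |TQ| = 28.9, Q = (12.02, -22.30). ∠TQK = 75.1° gives QK at 176.1° from the x-axis; with |QK| = 18.2, K = (-6.134, -21.06). ∠QKE = 71.2° gives KE at 67.30° from the x-axis; with |KE| = 16.2, E = (0.1173, -6.116). ∠KEB = 121.5° gives EB at 8.800° from the x-axis; with |EB| = 14.6, B = (14.55, -3.883). ∠EBZ = 134.0° gives BZ at -37.20° from the x-axis; with |BZ| = 23.8, Z = (33.50, -18.27). ∠BZM = 88.0° gives ZM at -129.2° from the x-axis; with |ZM| = 20.8, M = (20.36, -34.39). Then |CM| = |M − C| = 39.96.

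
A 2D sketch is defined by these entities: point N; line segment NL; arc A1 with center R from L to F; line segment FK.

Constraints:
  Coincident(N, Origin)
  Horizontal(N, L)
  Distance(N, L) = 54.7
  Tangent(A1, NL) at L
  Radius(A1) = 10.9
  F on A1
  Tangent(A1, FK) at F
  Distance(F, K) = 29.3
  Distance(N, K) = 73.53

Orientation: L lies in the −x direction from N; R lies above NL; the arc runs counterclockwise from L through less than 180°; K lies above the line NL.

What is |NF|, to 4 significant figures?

48.32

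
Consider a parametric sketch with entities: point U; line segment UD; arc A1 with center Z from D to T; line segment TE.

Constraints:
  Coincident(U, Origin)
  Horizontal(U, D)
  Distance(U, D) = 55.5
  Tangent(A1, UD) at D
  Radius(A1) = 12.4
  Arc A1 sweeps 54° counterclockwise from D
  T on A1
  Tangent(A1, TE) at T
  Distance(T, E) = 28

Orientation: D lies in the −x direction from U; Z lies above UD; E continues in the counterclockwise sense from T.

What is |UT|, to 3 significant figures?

45.8

U is at the origin; UD is horizontal with |UD| = 55.5 and D on the −x side, so D = (-55.5, 0.00). The tangent condition forces ZD to be normal to UD, so Z = D + (0, 12.4) = (-55.5, 12.4). On A1, D sits at bearing -90° from Z; a 54° counterclockwise sweep puts T at bearing -36°, so T = Z + 12.4·(cos -36°, sin -36°) = (-45.5, 5.11). Then |UT| = |T − U| = 45.8.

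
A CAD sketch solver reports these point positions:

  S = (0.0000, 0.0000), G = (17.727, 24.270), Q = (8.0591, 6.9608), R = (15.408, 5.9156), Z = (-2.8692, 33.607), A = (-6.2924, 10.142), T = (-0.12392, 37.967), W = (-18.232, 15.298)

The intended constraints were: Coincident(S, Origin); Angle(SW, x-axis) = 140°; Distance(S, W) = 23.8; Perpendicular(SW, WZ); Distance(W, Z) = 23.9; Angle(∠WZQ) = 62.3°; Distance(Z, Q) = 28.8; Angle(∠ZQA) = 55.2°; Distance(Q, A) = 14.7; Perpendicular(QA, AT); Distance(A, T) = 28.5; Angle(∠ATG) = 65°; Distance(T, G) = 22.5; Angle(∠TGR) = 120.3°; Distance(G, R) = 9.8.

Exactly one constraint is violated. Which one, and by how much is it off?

Distance(G, R) = 9.8 — off by 8.70.

S = (0.00, 0.00) ✓; SW at 140.0° ✓; |SW| = 23.80 ✓; ∠(SW, WZ) = 90.00° ✓; |WZ| = 23.90 ✓; ∠WZQ = 62.30° ✓; |ZQ| = 28.80 ✓; ∠ZQA = 55.20° ✓; |QA| = 14.70 ✓; ∠(QA, AT) = 90.00° ✓; |AT| = 28.50 ✓; ∠ATG = 65.00° ✓; |TG| = 22.50 ✓; ∠TGR = 120.3° ✓; |GR| = 18.50 ✗.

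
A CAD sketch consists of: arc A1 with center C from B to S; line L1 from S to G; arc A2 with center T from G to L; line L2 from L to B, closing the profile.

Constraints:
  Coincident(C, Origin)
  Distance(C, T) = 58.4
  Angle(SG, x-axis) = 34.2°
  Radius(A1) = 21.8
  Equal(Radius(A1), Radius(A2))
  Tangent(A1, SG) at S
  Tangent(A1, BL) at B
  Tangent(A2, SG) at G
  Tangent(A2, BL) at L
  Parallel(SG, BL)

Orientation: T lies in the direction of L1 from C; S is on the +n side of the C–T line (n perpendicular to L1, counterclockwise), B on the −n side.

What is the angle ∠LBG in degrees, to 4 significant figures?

36.74°

Tangency of A1 to both parallel lines with radius 21.8 puts S and B at C ± 21.8·n: S = (-12.25, 18.03), B = (12.25, -18.03). Equal radii place G and L the same way about T: G = T + 21.8·n = (36.05, 50.86), L = T − 21.8·n = (60.55, 14.80). Then cos ∠LBG = BL·BG / (|BL||BG|), giving 36.74°.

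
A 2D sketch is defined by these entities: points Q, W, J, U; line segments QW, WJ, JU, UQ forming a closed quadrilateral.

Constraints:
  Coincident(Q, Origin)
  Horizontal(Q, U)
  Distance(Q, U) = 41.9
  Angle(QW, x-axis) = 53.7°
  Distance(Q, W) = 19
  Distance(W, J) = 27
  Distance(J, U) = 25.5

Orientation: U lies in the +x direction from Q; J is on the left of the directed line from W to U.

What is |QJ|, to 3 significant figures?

44.2

Q is at the origin; Q and U share the same y with |QU| = 41.9 and U in +x, so U = (41.9, 0). QW runs at 53.7° with |QW| = 19.0, so W = (11.2, 15.3). J is determined by |WJ| = 27.0 and |JU| = 25.5 together: it lies at the intersection of circle(W, 27.0) and circle(U, 25.5). With |WU| = 34.3, the foot of the radical line on WU is 18.3 from W and the perpendicular offset is √(27.0² − 18.3²) = 19.9. Taking the left-of-WU solution: J = (36.5, 24.9).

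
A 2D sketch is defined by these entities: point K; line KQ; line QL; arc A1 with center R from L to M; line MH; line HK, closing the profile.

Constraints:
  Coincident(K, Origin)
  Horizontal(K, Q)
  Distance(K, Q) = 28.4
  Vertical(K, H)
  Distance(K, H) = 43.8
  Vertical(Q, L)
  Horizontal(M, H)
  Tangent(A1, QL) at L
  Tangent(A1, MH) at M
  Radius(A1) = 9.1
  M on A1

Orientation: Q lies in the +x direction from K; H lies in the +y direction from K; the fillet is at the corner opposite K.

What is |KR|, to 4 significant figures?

39.71

K is at the origin; KQ is horizontal with |KQ| = 28.4 and Q on the +x side, so Q = (28.40, 0.000). KH is vertical with |KH| = 43.8 and H on the +y side, so H = (0.000, 43.80). The virtual corner opposite K is at (28.40, 43.80). Since A1 is tangent to QL there, RL ⟂ QL and the tangent condition forces RM to be normal to MH, with radius 9.1, so the center R sits 9.1 in from both sides at R = (19.30, 34.70). Then |KR| = |R − K| = 39.71.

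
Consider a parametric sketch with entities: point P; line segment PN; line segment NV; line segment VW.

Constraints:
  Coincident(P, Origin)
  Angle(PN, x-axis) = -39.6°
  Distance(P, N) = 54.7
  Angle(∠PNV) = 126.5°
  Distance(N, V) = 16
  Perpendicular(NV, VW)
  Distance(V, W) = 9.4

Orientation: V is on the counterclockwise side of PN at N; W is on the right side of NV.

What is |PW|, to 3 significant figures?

72.1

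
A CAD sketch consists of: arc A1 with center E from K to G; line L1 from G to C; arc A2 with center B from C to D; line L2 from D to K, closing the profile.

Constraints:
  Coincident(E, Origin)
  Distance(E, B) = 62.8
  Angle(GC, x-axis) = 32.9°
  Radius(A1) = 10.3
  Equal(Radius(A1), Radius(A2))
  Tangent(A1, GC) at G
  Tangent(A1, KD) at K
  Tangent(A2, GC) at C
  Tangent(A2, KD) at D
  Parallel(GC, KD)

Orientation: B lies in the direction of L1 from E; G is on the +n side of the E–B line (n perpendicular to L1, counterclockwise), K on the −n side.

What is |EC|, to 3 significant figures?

63.6

Tangency of A1 to both parallel lines with radius 10.3 puts G and K at E ± 10.3·n: G = (-5.59, 8.65), K = (5.59, -8.65). Equal radii place C and D the same way about B: C = B + 10.3·n = (47.1, 42.8), D = B − 10.3·n = (58.3, 25.5). Then |EC| = |C − E| = 63.6.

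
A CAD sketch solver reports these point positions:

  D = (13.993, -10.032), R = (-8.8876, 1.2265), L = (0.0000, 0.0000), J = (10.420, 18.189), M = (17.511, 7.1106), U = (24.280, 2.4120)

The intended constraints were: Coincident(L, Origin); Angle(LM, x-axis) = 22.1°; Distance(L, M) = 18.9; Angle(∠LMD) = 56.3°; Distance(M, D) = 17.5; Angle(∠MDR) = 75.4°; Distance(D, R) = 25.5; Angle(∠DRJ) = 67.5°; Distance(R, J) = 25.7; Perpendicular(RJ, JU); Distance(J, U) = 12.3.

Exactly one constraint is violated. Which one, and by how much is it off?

Distance(J, U) = 12.3 — off by 8.70.

L = (0.00, 0.00) ✓; LM at 22.10° ✓; |LM| = 18.90 ✓; ∠LMD = 56.30° ✓; |MD| = 17.50 ✓; ∠MDR = 75.40° ✓; |DR| = 25.50 ✓; ∠DRJ = 67.50° ✓; |RJ| = 25.70 ✓; ∠(RJ, JU) = 90.00° ✓; |JU| = 21.00 ✗.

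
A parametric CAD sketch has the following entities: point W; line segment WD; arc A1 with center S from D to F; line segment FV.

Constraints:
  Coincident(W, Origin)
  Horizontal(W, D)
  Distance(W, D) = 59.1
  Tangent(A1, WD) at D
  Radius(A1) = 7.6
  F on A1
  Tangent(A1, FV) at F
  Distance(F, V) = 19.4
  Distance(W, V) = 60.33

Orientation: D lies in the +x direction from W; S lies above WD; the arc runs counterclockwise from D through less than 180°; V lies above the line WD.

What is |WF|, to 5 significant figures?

66.314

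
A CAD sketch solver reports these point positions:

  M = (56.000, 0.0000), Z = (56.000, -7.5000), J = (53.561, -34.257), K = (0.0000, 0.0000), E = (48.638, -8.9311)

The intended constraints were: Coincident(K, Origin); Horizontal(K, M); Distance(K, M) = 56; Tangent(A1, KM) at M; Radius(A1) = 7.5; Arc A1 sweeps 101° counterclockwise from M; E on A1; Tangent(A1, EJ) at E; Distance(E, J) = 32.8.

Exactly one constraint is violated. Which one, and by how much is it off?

Distance(E, J) = 32.8 — off by 7.00.

K = (0.00, 0.00) ✓; K.y = 0.00, M.y = 0.00 ✓; |KM| = 56.00 ✓; ∠(ZM, MK) = 90.00° ✓; |ZM| = 7.500 ✓; bearing(Z→E) − bearing(Z→M) = 101.0° ✓; |ZE| = 7.500 ✓; ∠(ZE, EJ) = 90.00° ✓; |EJ| = 25.80 ✗.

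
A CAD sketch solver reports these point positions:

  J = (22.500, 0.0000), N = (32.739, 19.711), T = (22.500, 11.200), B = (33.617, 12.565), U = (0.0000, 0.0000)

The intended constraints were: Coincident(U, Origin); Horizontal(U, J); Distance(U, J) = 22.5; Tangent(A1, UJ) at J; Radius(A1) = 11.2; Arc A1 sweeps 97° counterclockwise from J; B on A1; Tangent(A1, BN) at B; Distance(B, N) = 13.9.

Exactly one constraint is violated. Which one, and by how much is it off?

Distance(B, N) = 13.9 — off by 6.70.

U = (0.00, 0.00) ✓; U.y = 0.00, J.y = 0.00 ✓; |UJ| = 22.50 ✓; ∠(TJ, JU) = 90.00° ✓; |TJ| = 11.20 ✓; bearing(T→B) − bearing(T→J) = 97.00° ✓; |TB| = 11.20 ✓; ∠(TB, BN) = 90.00° ✓; |BN| = 7.200 ✗.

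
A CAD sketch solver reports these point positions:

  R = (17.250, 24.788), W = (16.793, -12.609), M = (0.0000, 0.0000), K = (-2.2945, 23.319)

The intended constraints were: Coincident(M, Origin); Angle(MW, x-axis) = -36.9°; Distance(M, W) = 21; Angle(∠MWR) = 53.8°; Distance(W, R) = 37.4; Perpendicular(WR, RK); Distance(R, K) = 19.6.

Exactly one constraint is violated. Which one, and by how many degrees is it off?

Perpendicular(WR, RK) — off by 5.00°.

M = (0.00, 0.00) ✓; MW at -36.90° ✓; |MW| = 21.00 ✓; ∠MWR = 53.80° ✓; |WR| = 37.40 ✓; ∠(WR, RK) = 95.00° ✗; |RK| = 19.60 ✓.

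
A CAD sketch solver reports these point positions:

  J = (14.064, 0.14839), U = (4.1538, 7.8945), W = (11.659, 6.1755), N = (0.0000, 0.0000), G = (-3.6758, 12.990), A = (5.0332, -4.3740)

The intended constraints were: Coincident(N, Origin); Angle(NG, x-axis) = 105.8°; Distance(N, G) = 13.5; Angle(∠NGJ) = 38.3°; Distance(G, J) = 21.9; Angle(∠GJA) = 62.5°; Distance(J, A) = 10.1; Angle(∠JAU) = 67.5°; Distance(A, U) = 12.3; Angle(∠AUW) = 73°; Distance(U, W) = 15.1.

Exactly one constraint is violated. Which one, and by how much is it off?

Distance(U, W) = 15.1 — off by 7.40.

N = (0.00, 0.00) ✓; NG at 105.8° ✓; |NG| = 13.50 ✓; ∠NGJ = 38.30° ✓; |GJ| = 21.90 ✓; ∠GJA = 62.50° ✓; |JA| = 10.10 ✓; ∠JAU = 67.50° ✓; |AU| = 12.30 ✓; ∠AUW = 73.00° ✓; |UW| = 7.700 ✗.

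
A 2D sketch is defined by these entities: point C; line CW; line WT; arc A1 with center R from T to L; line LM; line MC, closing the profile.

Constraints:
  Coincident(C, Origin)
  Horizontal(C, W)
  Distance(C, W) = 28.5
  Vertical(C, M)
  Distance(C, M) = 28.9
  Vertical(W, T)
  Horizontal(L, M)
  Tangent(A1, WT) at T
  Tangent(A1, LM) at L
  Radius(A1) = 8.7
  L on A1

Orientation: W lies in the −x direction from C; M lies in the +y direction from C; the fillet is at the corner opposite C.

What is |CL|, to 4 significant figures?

35.03

C is at the origin; CW is horizontal with |CW| = 28.5 and W on the −x side, so W = (-28.50, 0.000). CM is vertical with |CM| = 28.9 and M on the +y side, so M = (0.000, 28.90). The virtual corner opposite C is at (-28.50, 28.90). A1 meets WT tangentially, so RT is at right angles to WT and since A1 is tangent to LM there, RL ⟂ LM, with radius 8.7, so the center R sits 8.7 in from both sides at R = (-19.80, 20.20). That places the tangent points at T = (-28.50, 20.20) on WT and L = (-19.80, 28.90) on LM. Then |CL| = |L − C| = 35.03.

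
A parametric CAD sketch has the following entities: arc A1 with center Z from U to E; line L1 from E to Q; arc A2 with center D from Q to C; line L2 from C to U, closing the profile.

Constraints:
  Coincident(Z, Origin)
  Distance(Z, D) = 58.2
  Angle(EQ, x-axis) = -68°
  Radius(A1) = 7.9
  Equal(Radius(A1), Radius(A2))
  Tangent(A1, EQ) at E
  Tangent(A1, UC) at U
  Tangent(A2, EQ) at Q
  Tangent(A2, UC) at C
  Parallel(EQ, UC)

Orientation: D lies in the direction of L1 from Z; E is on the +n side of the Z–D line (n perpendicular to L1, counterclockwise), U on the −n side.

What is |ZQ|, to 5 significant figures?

58.734

Tangency of A1 to both parallel lines with radius 7.9 puts E and U at Z ± 7.9·n: E = (7.3248, 2.9594), U = (-7.3248, -2.9594). Equal radii place Q and C the same way about D: Q = D + 7.9·n = (29.127, -51.003), C = D − 7.9·n = (14.477, -56.921). Then |ZQ| = |Q − Z| = 58.734.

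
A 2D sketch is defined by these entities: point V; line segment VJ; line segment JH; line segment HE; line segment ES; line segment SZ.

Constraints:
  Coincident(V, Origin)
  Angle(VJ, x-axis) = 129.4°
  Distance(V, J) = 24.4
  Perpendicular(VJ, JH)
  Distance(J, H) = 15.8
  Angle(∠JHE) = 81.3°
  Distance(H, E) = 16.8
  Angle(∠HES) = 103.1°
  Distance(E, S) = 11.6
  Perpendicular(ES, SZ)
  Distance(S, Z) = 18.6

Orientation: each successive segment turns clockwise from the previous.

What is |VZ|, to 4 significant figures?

25.45

V is at the origin; VJ runs at 129.4° with length 24.4, so J = (-15.49, 18.85). VJ is perpendicular to JH, so JH runs at 39.40°; with |JH| = 15.8, H = (-3.278, 28.88). ∠JHE = 81.3° gives HE at -59.30° from the x-axis; with |HE| = 16.8, E = (5.299, 14.44). ∠HES = 103.1° gives ES at -136.2° from the x-axis; with |ES| = 11.6, S = (-3.074, 6.409). ES ⟂ SZ, so SZ runs at 133.8°; with |SZ| = 18.6, Z = (-15.95, 19.83). Then |VZ| = |Z − V| = 25.45.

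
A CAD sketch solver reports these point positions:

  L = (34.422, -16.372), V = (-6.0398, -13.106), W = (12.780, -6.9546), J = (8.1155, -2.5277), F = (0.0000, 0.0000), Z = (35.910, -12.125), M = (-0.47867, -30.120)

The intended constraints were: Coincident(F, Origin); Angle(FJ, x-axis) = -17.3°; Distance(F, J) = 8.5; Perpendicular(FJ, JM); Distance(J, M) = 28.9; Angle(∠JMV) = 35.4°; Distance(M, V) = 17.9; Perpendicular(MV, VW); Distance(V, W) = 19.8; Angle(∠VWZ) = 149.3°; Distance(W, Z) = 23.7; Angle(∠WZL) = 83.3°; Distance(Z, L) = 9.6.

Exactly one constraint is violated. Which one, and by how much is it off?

Distance(Z, L) = 9.6 — off by 5.10.

F = (0.00, 0.00) ✓; FJ at -17.30° ✓; |FJ| = 8.500 ✓; ∠(FJ, JM) = 90.00° ✓; |JM| = 28.90 ✓; ∠JMV = 35.40° ✓; |MV| = 17.90 ✓; ∠(MV, VW) = 90.00° ✓; |VW| = 19.80 ✓; ∠VWZ = 149.3° ✓; |WZ| = 23.70 ✓; ∠WZL = 83.29° ✓; |ZL| = 4.500 ✗.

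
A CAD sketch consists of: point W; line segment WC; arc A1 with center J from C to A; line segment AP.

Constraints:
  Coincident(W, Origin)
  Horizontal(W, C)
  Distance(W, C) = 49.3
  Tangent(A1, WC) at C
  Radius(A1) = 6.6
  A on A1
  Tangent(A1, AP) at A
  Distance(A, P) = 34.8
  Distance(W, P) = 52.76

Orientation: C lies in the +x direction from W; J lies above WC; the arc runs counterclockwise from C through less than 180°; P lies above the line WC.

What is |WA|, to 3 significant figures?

55.7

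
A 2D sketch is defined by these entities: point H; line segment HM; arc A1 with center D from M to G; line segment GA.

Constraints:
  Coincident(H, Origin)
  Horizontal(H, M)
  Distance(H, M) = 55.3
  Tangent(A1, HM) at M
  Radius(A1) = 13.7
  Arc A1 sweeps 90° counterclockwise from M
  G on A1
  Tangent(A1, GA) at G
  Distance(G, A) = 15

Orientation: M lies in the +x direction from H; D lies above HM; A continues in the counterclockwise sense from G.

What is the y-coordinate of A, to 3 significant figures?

28.7

H is at the origin; HM is horizontal with |HM| = 55.3 and M on the +x side, so M = (55.3, 0.00). A1 meets HM tangentially, so DM is at right angles to HM, so D = M + (0, 13.7) = (55.3, 13.7). On A1, M sits at bearing -90° from D; a 90° counterclockwise sweep puts G at bearing 0°, so G = D + 13.7·(cos 0°, sin 0°) = (69.0, 13.7). A1 meets GA tangentially, so DG is at right angles to GA, so GA runs along (−sin 0°, cos 0°); with |GA| = 15.0, A = (69.0, 28.7). So A.y = 28.7.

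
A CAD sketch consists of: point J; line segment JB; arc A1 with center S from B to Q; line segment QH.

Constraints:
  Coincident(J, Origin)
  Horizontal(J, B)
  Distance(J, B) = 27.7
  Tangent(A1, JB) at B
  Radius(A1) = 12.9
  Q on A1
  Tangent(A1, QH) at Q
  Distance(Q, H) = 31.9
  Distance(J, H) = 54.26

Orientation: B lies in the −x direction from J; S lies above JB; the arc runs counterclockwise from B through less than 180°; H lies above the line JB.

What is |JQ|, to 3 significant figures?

23.3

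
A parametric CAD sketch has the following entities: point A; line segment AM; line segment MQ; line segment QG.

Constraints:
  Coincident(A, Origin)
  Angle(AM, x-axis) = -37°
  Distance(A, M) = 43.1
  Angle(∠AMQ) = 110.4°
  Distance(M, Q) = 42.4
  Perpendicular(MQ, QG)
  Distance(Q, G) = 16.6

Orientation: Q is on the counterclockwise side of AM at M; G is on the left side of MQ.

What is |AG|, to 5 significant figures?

62.159

A is at the origin; AM runs at -37.0° with length 43.1, so M = 43.1·(cos -37.0°, sin -37.0°) = (34.421, -25.938). ∠AMQ = 110.4°, so MQ runs at -37.0° + (180° − 110.4°) = 32.600° from the x-axis; with |MQ| = 42.4, Q = M + 42.4·(cos 32.600°, sin 32.600°) = (70.141, -3.0943). MQ is perpendicular to QG; with |QG| = 16.6 on the left of MQ, G = Q + 16.6·(-0.53877, 0.84245) = (61.198, 10.890). Then |AG| = |G − A| = 62.159.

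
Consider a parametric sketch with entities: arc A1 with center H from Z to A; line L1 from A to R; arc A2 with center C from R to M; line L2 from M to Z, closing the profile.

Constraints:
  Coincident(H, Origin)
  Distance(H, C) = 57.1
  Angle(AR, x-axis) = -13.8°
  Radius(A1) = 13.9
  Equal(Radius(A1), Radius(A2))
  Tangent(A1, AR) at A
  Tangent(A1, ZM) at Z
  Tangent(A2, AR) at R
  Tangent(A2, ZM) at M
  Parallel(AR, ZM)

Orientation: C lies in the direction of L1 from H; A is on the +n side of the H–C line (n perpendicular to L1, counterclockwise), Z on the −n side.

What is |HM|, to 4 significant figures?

58.77

The slot axis is L1's direction at -13.8°, so u = (cos -13.8°, sin -13.8°) = (0.9711, -0.2385) and n = (−sin -13.8°, cos -13.8°) = (0.2385, 0.9711). H is at the origin and C lies 57.1 along u from H, so C = 57.1·u = (55.45, -13.62). Tangency of A1 to both parallel lines with radius 13.9 puts A and Z at H ± 13.9·n: A = (3.316, 13.50), Z = (-3.316, -13.50). Equal radii place R and M the same way about C: R = C + 13.9·n = (58.77, -0.1215), M = C − 13.9·n = (52.14, -27.12). Then |HM| = |M − H| = 58.77.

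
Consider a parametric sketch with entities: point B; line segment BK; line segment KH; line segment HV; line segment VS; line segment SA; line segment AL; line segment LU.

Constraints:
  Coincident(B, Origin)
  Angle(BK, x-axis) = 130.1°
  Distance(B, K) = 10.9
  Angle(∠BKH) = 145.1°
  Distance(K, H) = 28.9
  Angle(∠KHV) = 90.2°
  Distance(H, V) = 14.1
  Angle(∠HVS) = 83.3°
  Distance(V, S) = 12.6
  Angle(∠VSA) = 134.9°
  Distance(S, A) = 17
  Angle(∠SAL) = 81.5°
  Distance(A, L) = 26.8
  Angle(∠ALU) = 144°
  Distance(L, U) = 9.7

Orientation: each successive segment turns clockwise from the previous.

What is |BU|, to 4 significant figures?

51.41

∠SAL = 81.5° gives AL at 125.1° from the x-axis; with |AL| = 26.8, L = (-23.61, 36.05). ∠ALU = 144.0° gives LU at 89.10° from the x-axis; with |LU| = 9.7, U = (-23.46, 45.75). Then |BU| = |U − B| = 51.41.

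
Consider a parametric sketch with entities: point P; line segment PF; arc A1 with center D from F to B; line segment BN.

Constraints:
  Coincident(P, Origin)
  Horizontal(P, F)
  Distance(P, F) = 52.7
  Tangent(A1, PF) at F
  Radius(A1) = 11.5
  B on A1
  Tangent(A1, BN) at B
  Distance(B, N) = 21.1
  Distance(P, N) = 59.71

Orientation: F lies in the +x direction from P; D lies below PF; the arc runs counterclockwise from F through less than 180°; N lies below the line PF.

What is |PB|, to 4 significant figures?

44.39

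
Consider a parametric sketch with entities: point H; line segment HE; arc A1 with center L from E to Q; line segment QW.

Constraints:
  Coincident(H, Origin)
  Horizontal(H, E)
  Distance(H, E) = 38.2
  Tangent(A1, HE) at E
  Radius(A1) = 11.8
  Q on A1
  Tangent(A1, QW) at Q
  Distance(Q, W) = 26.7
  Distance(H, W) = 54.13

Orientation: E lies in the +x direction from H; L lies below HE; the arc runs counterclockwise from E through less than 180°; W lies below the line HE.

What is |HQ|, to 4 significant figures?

31.17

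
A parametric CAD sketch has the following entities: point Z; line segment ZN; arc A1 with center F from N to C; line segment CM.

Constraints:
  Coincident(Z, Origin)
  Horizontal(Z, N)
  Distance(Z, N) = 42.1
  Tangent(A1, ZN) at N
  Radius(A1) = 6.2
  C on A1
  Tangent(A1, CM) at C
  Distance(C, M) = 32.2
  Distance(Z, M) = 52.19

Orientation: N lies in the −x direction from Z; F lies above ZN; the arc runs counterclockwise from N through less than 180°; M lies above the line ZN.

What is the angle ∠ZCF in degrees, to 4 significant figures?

171.2°

Z is at the origin; ZN is horizontal with |ZN| = 42.1 and N on the −x side, so N = (-42.10, 0.000). The tangent condition forces FN to be normal to ZN, so F = N + (0, 6.2) = (-42.10, 6.200). Since FC ⟂ CM (tangency), |FM| = √(6.2² + 32.2²) = 32.79 regardless of where C sits on A1. So M lies on both circle(Z, 52.19) and circle(F, 32.79); the above-ZN intersection is M = (-35.44, 38.31). C is the foot of the tangent from M: C = (-35.90, 6.112).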